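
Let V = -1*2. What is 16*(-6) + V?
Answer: -98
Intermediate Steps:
V = -2
16*(-6) + V = 16*(-6) - 2 = -96 - 2 = -98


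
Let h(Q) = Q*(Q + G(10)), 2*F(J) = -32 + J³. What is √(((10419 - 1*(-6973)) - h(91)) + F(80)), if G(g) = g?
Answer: √264185 ≈ 513.99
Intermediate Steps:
F(J) = -16 + J³/2 (F(J) = (-32 + J³)/2 = -16 + J³/2)
h(Q) = Q*(10 + Q) (h(Q) = Q*(Q + 10) = Q*(10 + Q))
√(((10419 - 1*(-6973)) - h(91)) + F(80)) = √(((10419 - 1*(-6973)) - 91*(10 + 91)) + (-16 + (½)*80³)) = √(((10419 + 6973) - 91*101) + (-16 + (½)*512000)) = √((17392 - 1*9191) + (-16 + 256000)) = √((17392 - 9191) + 255984) = √(8201 + 255984) = √264185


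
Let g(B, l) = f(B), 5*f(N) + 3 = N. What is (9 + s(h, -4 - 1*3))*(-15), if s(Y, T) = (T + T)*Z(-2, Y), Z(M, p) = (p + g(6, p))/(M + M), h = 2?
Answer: -543/2 ≈ -271.50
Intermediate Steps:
f(N) = -3/5 + N/5
g(B, l) = -3/5 + B/5
Z(M, p) = (3/5 + p)/(2*M) (Z(M, p) = (p + (-3/5 + (1/5)*6))/(M + M) = (p + (-3/5 + 6/5))/((2*M)) = (p + 3/5)*(1/(2*M)) = (3/5 + p)*(1/(2*M)) = (3/5 + p)/(2*M))
s(Y, T) = 2*T*(-3/20 - Y/4) (s(Y, T) = (T + T)*((1/10)*(3 + 5*Y)/(-2)) = (2*T)*((1/10)*(-1/2)*(3 + 5*Y)) = (2*T)*(-3/20 - Y/4) = 2*T*(-3/20 - Y/4))
(9 + s(h, -4 - 1*3))*(-15) = (9 - (-4 - 1*3)*(3 + 5*2)/10)*(-15) = (9 - (-4 - 3)*(3 + 10)/10)*(-15) = (9 - 1/10*(-7)*13)*(-15) = (9 + 91/10)*(-15) = (181/10)*(-15) = -543/2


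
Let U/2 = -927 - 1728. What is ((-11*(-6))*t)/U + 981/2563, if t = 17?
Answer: 388904/2268255 ≈ 0.17146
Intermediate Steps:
U = -5310 (U = 2*(-927 - 1728) = 2*(-2655) = -5310)
((-11*(-6))*t)/U + 981/2563 = (-11*(-6)*17)/(-5310) + 981/2563 = (66*17)*(-1/5310) + 981*(1/2563) = 1122*(-1/5310) + 981/2563 = -187/885 + 981/2563 = 388904/2268255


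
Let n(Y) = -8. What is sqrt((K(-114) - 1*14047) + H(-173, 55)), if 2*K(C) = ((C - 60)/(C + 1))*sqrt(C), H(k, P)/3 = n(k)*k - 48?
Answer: sqrt(-128187991 + 9831*I*sqrt(114))/113 ≈ 0.041022 + 100.19*I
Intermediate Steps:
H(k, P) = -144 - 24*k (H(k, P) = 3*(-8*k - 48) = 3*(-48 - 8*k) = -144 - 24*k)
K(C) = sqrt(C)*(-60 + C)/(2*(1 + C)) (K(C) = (((C - 60)/(C + 1))*sqrt(C))/2 = (((-60 + C)/(1 + C))*sqrt(C))/2 = (sqrt(C)*(-60 + C)/(1 + C))/2 = sqrt(C)*(-60 + C)/(2*(1 + C)))
sqrt((K(-114) - 1*14047) + H(-173, 55)) = sqrt((sqrt(-114)*(-60 - 114)/(2*(1 - 114)) - 1*14047) + (-144 - 24*(-173))) = sqrt(((1/2)*(I*sqrt(114))*(-174)/(-113) - 14047) + (-144 + 4152)) = sqrt(((1/2)*(I*sqrt(114))*(-1/113)*(-174) - 14047) + 4008) = sqrt((87*I*sqrt(114)/113 - 14047) + 4008) = sqrt((-14047 + 87*I*sqrt(114)/113) + 4008) = sqrt(-10039 + 87*I*sqrt(114)/113)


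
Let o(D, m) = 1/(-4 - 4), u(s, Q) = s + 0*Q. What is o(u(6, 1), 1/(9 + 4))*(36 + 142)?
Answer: -89/4 ≈ -22.250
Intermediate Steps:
u(s, Q) = s (u(s, Q) = s + 0 = s)
o(D, m) = -1/8 (o(D, m) = 1/(-8) = -1/8)
o(u(6, 1), 1/(9 + 4))*(36 + 142) = -(36 + 142)/8 = -1/8*178 = -89/4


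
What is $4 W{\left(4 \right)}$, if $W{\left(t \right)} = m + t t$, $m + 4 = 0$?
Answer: $48$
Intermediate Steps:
$m = -4$ ($m = -4 + 0 = -4$)
$W{\left(t \right)} = -4 + t^{2}$ ($W{\left(t \right)} = -4 + t t = -4 + t^{2}$)
$4 W{\left(4 \right)} = 4 \left(-4 + 4^{2}\right) = 4 \left(-4 + 16\right) = 4 \cdot 12 = 48$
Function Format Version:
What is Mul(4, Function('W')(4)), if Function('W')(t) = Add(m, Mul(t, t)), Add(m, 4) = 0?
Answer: 48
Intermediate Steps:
m = -4 (m = Add(-4, 0) = -4)
Function('W')(t) = Add(-4, Pow(t, 2)) (Function('W')(t) = Add(-4, Mul(t, t)) = Add(-4, Pow(t, 2)))
Mul(4, Function('W')(4)) = Mul(4, Add(-4, Pow(4, 2))) = Mul(4, Add(-4, 16)) = Mul(4, 12) = 48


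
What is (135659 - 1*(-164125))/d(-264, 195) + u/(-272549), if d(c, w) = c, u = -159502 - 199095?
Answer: -3400464992/2998039 ≈ -1134.2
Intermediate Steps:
u = -358597
(135659 - 1*(-164125))/d(-264, 195) + u/(-272549) = (135659 - 1*(-164125))/(-264) - 358597/(-272549) = (135659 + 164125)*(-1/264) - 358597*(-1/272549) = 299784*(-1/264) + 358597/272549 = -12491/11 + 358597/272549 = -3400464992/2998039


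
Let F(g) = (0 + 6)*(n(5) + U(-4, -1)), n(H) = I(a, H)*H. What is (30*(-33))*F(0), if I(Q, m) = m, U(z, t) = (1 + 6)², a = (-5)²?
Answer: -439560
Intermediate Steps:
a = 25
U(z, t) = 49 (U(z, t) = 7² = 49)
n(H) = H² (n(H) = H*H = H²)
F(g) = 444 (F(g) = (0 + 6)*(5² + 49) = 6*(25 + 49) = 6*74 = 444)
(30*(-33))*F(0) = (30*(-33))*444 = -990*444 = -439560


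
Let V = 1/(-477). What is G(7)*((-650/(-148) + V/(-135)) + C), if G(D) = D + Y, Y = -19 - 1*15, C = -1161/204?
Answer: 210504739/6000660 ≈ 35.080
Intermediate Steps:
C = -387/68 (C = -1161*1/204 = -387/68 ≈ -5.6912)
V = -1/477 ≈ -0.0020964
Y = -34 (Y = -19 - 15 = -34)
G(D) = -34 + D (G(D) = D - 34 = -34 + D)
G(7)*((-650/(-148) + V/(-135)) + C) = (-34 + 7)*((-650/(-148) - 1/477/(-135)) - 387/68) = -27*((-650*(-1/148) - 1/477*(-1/135)) - 387/68) = -27*((325/74 + 1/64395) - 387/68) = -27*(20928449/4765230 - 387/68) = -27*(-210504739/162017820) = 210504739/6000660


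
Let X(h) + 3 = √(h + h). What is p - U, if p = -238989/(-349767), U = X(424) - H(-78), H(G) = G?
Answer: -8664512/116589 - 4*√53 ≈ -103.44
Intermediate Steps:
X(h) = -3 + √2*√h (X(h) = -3 + √(h + h) = -3 + √(2*h) = -3 + √2*√h)
U = 75 + 4*√53 (U = (-3 + √2*√424) - 1*(-78) = (-3 + √2*(2*√106)) + 78 = (-3 + 4*√53) + 78 = 75 + 4*√53 ≈ 104.12)
p = 79663/116589 (p = -238989*(-1/349767) = 79663/116589 ≈ 0.68328)
p - U = 79663/116589 - (75 + 4*√53) = 79663/116589 + (-75 - 4*√53) = -8664512/116589 - 4*√53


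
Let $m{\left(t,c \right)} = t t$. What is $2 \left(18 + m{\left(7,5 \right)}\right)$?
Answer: $134$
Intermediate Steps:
$m{\left(t,c \right)} = t^{2}$
$2 \left(18 + m{\left(7,5 \right)}\right) = 2 \left(18 + 7^{2}\right) = 2 \left(18 + 49\right) = 2 \cdot 67 = 134$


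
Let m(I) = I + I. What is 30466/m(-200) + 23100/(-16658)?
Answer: -129185657/1665800 ≈ -77.552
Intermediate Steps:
m(I) = 2*I
30466/m(-200) + 23100/(-16658) = 30466/((2*(-200))) + 23100/(-16658) = 30466/(-400) + 23100*(-1/16658) = 30466*(-1/400) - 11550/8329 = -15233/200 - 11550/8329 = -129185657/1665800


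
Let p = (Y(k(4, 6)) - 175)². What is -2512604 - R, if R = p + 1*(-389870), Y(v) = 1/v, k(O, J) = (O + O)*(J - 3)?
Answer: -1240326385/576 ≈ -2.1533e+6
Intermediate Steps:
k(O, J) = 2*O*(-3 + J) (k(O, J) = (2*O)*(-3 + J) = 2*O*(-3 + J))
p = 17631601/576 (p = (1/(2*4*(-3 + 6)) - 175)² = (1/(2*4*3) - 175)² = (1/24 - 175)² = (-4199/24)² = 17631601/576 ≈ 30610.)
R = -206933519/576 (R = 17631601/576 + 1*(-389870) = 17631601/576 - 389870 = -206933519/576 ≈ -3.5926e+5)
-2512604 - R = -2512604 - 1*(-206933519/576) = -2512604 + 206933519/576 = -1240326385/576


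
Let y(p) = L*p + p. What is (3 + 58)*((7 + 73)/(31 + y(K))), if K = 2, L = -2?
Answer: 4880/29 ≈ 168.28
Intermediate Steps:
y(p) = -p (y(p) = -2*p + p = -p)
(3 + 58)*((7 + 73)/(31 + y(K))) = (3 + 58)*((7 + 73)/(31 - 1*2)) = 61*(80/(31 - 2)) = 61*(80/29) = 4880/29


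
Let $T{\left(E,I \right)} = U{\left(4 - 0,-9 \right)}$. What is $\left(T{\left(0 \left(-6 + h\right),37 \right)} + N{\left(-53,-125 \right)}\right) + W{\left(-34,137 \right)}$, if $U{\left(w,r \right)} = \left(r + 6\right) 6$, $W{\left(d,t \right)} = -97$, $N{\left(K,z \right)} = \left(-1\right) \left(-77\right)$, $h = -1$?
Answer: $-38$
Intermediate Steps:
$N{\left(K,z \right)} = 77$
$U{\left(w,r \right)} = 36 + 6 r$ ($U{\left(w,r \right)} = \left(6 + r\right) 6 = 36 + 6 r$)
$T{\left(E,I \right)} = -18$ ($T{\left(E,I \right)} = 36 + 6 \left(-9\right) = 36 - 54 = -18$)
$\left(T{\left(0 \left(-6 + h\right),37 \right)} + N{\left(-53,-125 \right)}\right) + W{\left(-34,137 \right)} = \left(-18 + 77\right) - 97 = 59 - 97 = -38$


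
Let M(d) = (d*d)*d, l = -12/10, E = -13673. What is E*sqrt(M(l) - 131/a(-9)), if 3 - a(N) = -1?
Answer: -13673*I*sqrt(86195)/50 ≈ -80285.0*I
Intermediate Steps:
a(N) = 4 (a(N) = 3 - 1*(-1) = 3 + 1 = 4)
l = -6/5 (l = -12*1/10 = -6/5 ≈ -1.2000)
M(d) = d**3 (M(d) = d**2*d = d**3)
E*sqrt(M(l) - 131/a(-9)) = -13673*sqrt((-6/5)**3 - 131/4) = -13673*sqrt(-216/125 - 131*1/4) = -13673*sqrt(-216/125 - 131/4) = -13673*I*sqrt(86195)/50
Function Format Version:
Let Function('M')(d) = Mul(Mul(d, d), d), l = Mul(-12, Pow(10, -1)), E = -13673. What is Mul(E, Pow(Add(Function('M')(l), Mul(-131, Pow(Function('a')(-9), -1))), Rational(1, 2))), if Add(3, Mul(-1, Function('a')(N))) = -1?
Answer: Mul(Rational(-13673, 50), I, Pow(86195, Rational(1, 2))) ≈ Mul(-80285., I)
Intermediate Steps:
Function('a')(N) = 4 (Function('a')(N) = Add(3, Mul(-1, -1)) = Add(3, 1) = 4)
l = Rational(-6, 5) (l = Mul(-12, Rational(1, 10)) = Rational(-6, 5) ≈ -1.2000)
Function('M')(d) = Pow(d, 3) (Function('M')(d) = Mul(Pow(d, 2), d) = Pow(d, 3))
Mul(E, Pow(Add(Function('M')(l), Mul(-131, Pow(Function('a')(-9), -1))), Rational(1, 2))) = Mul(-13673, Pow(Add(Pow(Rational(-6, 5), 3), Mul(-131, Pow(4, -1))), Rational(1, 2))) = Mul(-13673, Pow(Add(Rational(-216, 125), Mul(-131, Rational(1, 4))), Rational(1, 2))) = Mul(-13673, Pow(Add(Rational(-216, 125), Rational(-131, 4)), Rational(1, 2))) = Mul(-13673, Pow(Rational(-17239, 500), Rational(1, 2))) = Mul(-13673, Mul(Rational(1, 50), I, Pow(86195, Rational(1, 2)))) = Mul(Rational(-13673, 50), I, Pow(86195, Rational(1, 2)))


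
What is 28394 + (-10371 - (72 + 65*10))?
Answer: 17301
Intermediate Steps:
28394 + (-10371 - (72 + 65*10)) = 28394 + (-10371 - (72 + 650)) = 28394 + (-10371 - 1*722) = 28394 + (-10371 - 722) = 28394 - 11093 = 17301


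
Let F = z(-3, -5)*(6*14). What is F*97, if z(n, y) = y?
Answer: -40740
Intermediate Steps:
F = -420 (F = -30*14 = -5*84 = -420)
F*97 = -420*97 = -40740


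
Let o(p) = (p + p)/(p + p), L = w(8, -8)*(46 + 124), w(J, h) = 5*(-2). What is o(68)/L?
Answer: -1/1700 ≈ -0.00058824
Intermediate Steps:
w(J, h) = -10
L = -1700 (L = -10*(46 + 124) = -10*170 = -1700)
o(p) = 1 (o(p) = (2*p)/((2*p)) = (2*p)*(1/(2*p)) = 1)
o(68)/L = 1/(-1700) = 1*(-1/1700) = -1/1700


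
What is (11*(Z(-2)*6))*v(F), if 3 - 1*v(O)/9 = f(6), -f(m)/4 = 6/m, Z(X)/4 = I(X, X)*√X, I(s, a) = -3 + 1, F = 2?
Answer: -33264*I*√2 ≈ -47042.0*I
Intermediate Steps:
I(s, a) = -2
Z(X) = -8*√X (Z(X) = 4*(-2*√X) = -8*√X)
f(m) = -24/m
v(O) = 63 (v(O) = 27 - (-216)/6 = 27 - 9*(-4) = 27 + 36 = 63)
(11*(Z(-2)*6))*v(F) = (11*(-8*I*√2*6))*63 = (11*(-48*I*√2))*63 = -528*I*√2*63 = -33264*I*√2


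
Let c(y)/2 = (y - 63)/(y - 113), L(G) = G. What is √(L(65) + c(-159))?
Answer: √77027/34 ≈ 8.1629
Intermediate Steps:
c(y) = 2*(-63 + y)/(-113 + y) (c(y) = 2*((y - 63)/(y - 113)) = 2*((-63 + y)/(-113 + y)) = 2*(-63 + y)/(-113 + y))
√(L(65) + c(-159)) = √(65 + 2*(-63 - 159)/(-113 - 159)) = √(65 + 2*(-222)/(-272)) = √(65 + 2*(-1/272)*(-222)) = √(65 + 111/68) = √(4531/68) = √77027/34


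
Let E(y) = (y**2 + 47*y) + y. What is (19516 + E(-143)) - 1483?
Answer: 31618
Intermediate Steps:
E(y) = y**2 + 48*y
(19516 + E(-143)) - 1483 = (19516 - 143*(48 - 143)) - 1483 = (19516 - 143*(-95)) - 1483 = (19516 + 13585) - 1483 = 33101 - 1483 = 31618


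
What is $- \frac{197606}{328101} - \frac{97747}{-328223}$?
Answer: $- \frac{32787945691}{107690294523} \approx -0.30447$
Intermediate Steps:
$- \frac{197606}{328101} - \frac{97747}{-328223} = \left(-197606\right) \frac{1}{328101} - - \frac{97747}{328223} = - \frac{197606}{328101} + \frac{97747}{328223} = - \frac{32787945691}{107690294523}$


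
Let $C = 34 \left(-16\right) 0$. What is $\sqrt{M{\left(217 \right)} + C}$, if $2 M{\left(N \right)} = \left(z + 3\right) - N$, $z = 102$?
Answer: $2 i \sqrt{14} \approx 7.4833 i$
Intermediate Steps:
$C = 0$ ($C = \left(-544\right) 0 = 0$)
$M{\left(N \right)} = \frac{105}{2} - \frac{N}{2}$ ($M{\left(N \right)} = \frac{\left(102 + 3\right) - N}{2} = \frac{105 - N}{2} = \frac{105}{2} - \frac{N}{2}$)
$\sqrt{M{\left(217 \right)} + C} = \sqrt{\left(\frac{105}{2} - \frac{217}{2}\right) + 0} = \sqrt{-56 + 0} = \sqrt{-56} = 2 i \sqrt{14}$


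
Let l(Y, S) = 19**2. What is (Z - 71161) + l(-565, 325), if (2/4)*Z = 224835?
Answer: 378870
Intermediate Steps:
Z = 449670 (Z = 2*224835 = 449670)
l(Y, S) = 361
(Z - 71161) + l(-565, 325) = (449670 - 71161) + 361 = 378509 + 361 = 378870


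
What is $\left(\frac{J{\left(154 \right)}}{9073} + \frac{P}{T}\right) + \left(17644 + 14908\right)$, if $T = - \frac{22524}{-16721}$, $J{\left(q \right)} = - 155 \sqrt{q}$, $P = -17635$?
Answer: $\frac{438326413}{22524} - \frac{155 \sqrt{154}}{9073} \approx 19460.0$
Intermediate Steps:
$T = \frac{22524}{16721}$ ($T = \left(-22524\right) \left(- \frac{1}{16721}\right) = \frac{22524}{16721} \approx 1.347$)
$\left(\frac{J{\left(154 \right)}}{9073} + \frac{P}{T}\right) + \left(17644 + 14908\right) = \left(\frac{\left(-155\right) \sqrt{154}}{9073} - \frac{17635}{\frac{22524}{16721}}\right) + \left(17644 + 14908\right) = \left(- 155 \sqrt{154} \cdot \frac{1}{9073} - \frac{294874835}{22524}\right) + 32552 = \left(- \frac{155 \sqrt{154}}{9073} - \frac{294874835}{22524}\right) + 32552 = \left(- \frac{294874835}{22524} - \frac{155 \sqrt{154}}{9073}\right) + 32552 = \frac{438326413}{22524} - \frac{155 \sqrt{154}}{9073}$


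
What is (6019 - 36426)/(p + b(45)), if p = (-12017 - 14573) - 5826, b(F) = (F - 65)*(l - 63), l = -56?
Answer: 30407/30036 ≈ 1.0124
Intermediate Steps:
b(F) = 7735 - 119*F (b(F) = (F - 65)*(-56 - 63) = (-65 + F)*(-119) = 7735 - 119*F)
p = -32416 (p = -26590 - 5826 = -32416)
(6019 - 36426)/(p + b(45)) = (6019 - 36426)/(-32416 + (7735 - 119*45)) = -30407/(-32416 + (7735 - 5355)) = -30407/(-32416 + 2380) = -30407/(-30036) = -30407*(-1/30036) = 30407/30036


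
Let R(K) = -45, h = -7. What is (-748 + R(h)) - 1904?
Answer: -2697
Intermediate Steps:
(-748 + R(h)) - 1904 = (-748 - 45) - 1904 = -793 - 1904 = -2697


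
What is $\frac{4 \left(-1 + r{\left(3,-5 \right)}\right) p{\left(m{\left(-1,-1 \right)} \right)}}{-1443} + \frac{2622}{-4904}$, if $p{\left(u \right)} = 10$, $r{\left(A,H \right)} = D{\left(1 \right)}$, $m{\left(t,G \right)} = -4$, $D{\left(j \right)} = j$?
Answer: $- \frac{1311}{2452} \approx -0.53467$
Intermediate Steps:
$r{\left(A,H \right)} = 1$
$\frac{4 \left(-1 + r{\left(3,-5 \right)}\right) p{\left(m{\left(-1,-1 \right)} \right)}}{-1443} + \frac{2622}{-4904} = \frac{4 \left(-1 + 1\right) 10}{-1443} + \frac{2622}{-4904} = 4 \cdot 0 \cdot 10 \left(- \frac{1}{1443}\right) + 2622 \left(- \frac{1}{4904}\right) = 0 \cdot 10 \left(- \frac{1}{1443}\right) - \frac{1311}{2452} = 0 \left(- \frac{1}{1443}\right) - \frac{1311}{2452} = 0 - \frac{1311}{2452} = - \frac{1311}{2452}$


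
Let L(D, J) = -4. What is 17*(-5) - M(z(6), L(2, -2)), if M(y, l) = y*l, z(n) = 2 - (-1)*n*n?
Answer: 67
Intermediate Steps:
z(n) = 2 + n² (z(n) = 2 - (-1)*n² = 2 + n²)
M(y, l) = l*y
17*(-5) - M(z(6), L(2, -2)) = 17*(-5) - (-4)*(2 + 6²) = -85 - (-4)*(2 + 36) = -85 - (-4)*38 = -85 - 1*(-152) = -85 + 152 = 67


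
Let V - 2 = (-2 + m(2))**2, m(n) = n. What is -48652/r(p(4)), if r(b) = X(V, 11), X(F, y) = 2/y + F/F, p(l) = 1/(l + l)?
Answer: -535172/13 ≈ -41167.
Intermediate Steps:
V = 2 (V = 2 + (-2 + 2)**2 = 2 + 0**2 = 2 + 0 = 2)
p(l) = 1/(2*l)
X(F, y) = 1 + 2/y (X(F, y) = 2/y + 1 = 1 + 2/y)
r(b) = 13/11 (r(b) = (2 + 11)/11 = (1/11)*13 = 13/11)
-48652/r(p(4)) = -48652/13/11 = -48652*11/13 = -535172/13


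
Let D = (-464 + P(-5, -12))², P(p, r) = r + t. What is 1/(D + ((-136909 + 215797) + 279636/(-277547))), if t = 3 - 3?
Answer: 277547/84780337172 ≈ 3.2737e-6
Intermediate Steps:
t = 0
P(p, r) = r (P(p, r) = r + 0 = r)
D = 226576 (D = (-464 - 12)² = (-476)² = 226576)
1/(D + ((-136909 + 215797) + 279636/(-277547))) = 1/(226576 + ((-136909 + 215797) + 279636/(-277547))) = 1/(226576 + (78888 + 279636*(-1/277547))) = 1/(226576 + (78888 - 279636/277547)) = 1/(226576 + 21894848100/277547) = 1/(84780337172/277547) = 277547/84780337172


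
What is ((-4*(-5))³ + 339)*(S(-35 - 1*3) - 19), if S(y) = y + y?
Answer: -792205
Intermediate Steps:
S(y) = 2*y
((-4*(-5))³ + 339)*(S(-35 - 1*3) - 19) = ((-4*(-5))³ + 339)*(2*(-35 - 1*3) - 19) = (20³ + 339)*(2*(-35 - 3) - 19) = (8000 + 339)*(2*(-38) - 19) = 8339*(-76 - 19) = 8339*(-95) = -792205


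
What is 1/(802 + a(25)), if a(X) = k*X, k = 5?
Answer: 1/927 ≈ 0.0010787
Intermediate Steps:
a(X) = 5*X
1/(802 + a(25)) = 1/(802 + 5*25) = 1/(802 + 125) = 1/927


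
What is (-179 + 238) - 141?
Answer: -82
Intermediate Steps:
(-179 + 238) - 141 = 59 - 141 = -82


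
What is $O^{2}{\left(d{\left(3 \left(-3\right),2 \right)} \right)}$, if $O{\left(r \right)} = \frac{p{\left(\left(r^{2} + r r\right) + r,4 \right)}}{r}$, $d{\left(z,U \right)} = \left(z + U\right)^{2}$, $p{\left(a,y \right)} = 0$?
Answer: $0$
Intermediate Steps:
$d{\left(z,U \right)} = \left(U + z\right)^{2}$
$O{\left(r \right)} = 0$ ($O{\left(r \right)} = \frac{0}{r} = 0$)
$O^{2}{\left(d{\left(3 \left(-3\right),2 \right)} \right)} = 0^{2} = 0$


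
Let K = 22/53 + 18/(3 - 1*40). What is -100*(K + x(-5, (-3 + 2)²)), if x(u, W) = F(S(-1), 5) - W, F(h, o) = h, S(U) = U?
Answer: 406200/1961 ≈ 207.14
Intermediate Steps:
K = -140/1961 (K = 22*(1/53) + 18/(3 - 40) = 22/53 + 18/(-37) = 22/53 + 18*(-1/37) = 22/53 - 18/37 = -140/1961 ≈ -0.071392)
x(u, W) = -1 - W
-100*(K + x(-5, (-3 + 2)²)) = -100*(-140/1961 + (-1 - (-3 + 2)²)) = -100*(-140/1961 + (-1 - 1*(-1)²)) = -100*(-140/1961 + (-1 - 1*1)) = -100*(-140/1961 + (-1 - 1)) = -100*(-140/1961 - 2) = -100*(-4062/1961) = 406200/1961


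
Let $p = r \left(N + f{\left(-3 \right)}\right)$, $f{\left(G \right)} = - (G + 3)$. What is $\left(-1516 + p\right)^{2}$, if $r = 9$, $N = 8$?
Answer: $2085136$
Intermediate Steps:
$f{\left(G \right)} = -3 - G$ ($f{\left(G \right)} = - (3 + G) = -3 - G$)
$p = 72$ ($p = 9 \left(8 - 0\right) = 9 \left(8 + \left(-3 + 3\right)\right) = 9 \left(8 + 0\right) = 9 \cdot 8 = 72$)
$\left(-1516 + p\right)^{2} = \left(-1516 + 72\right)^{2} = \left(-1444\right)^{2} = 2085136$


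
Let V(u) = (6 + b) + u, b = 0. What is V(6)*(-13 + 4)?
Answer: -108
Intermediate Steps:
V(u) = 6 + u (V(u) = (6 + 0) + u = 6 + u)
V(6)*(-13 + 4) = (6 + 6)*(-13 + 4) = 12*(-9) = -108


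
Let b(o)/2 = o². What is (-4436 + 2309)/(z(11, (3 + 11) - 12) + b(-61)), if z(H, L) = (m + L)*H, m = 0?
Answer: -709/2488 ≈ -0.28497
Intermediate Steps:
b(o) = 2*o²
z(H, L) = H*L (z(H, L) = (0 + L)*H = L*H = H*L)
(-4436 + 2309)/(z(11, (3 + 11) - 12) + b(-61)) = (-4436 + 2309)/(11*((3 + 11) - 12) + 2*(-61)²) = -2127/(11*(14 - 12) + 2*3721) = -2127/(11*2 + 7442) = -2127/(22 + 7442) = -2127/7464 = -2127*1/7464 = -709/2488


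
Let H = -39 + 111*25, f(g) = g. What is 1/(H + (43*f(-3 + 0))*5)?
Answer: 1/2091 ≈ 0.00047824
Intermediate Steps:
H = 2736 (H = -39 + 2775 = 2736)
1/(H + (43*f(-3 + 0))*5) = 1/(2736 + (43*(-3 + 0))*5) = 1/(2736 + (43*(-3))*5) = 1/(2736 - 129*5) = 1/(2736 - 645) = 1/2091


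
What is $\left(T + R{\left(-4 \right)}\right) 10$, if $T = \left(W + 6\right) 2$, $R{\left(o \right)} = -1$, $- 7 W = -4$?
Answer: $\frac{850}{7} \approx 121.43$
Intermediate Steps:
$W = \frac{4}{7}$ ($W = \left(- \frac{1}{7}\right) \left(-4\right) = \frac{4}{7} \approx 0.57143$)
$T = \frac{92}{7}$ ($T = \left(\frac{4}{7} + 6\right) 2 = \frac{46}{7} \cdot 2 = \frac{92}{7} \approx 13.143$)
$\left(T + R{\left(-4 \right)}\right) 10 = \left(\frac{92}{7} - 1\right) 10 = \frac{85}{7} \cdot 10 = \frac{850}{7}$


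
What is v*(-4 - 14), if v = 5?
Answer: -90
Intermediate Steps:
v*(-4 - 14) = 5*(-4 - 14) = 5*(-18) = -90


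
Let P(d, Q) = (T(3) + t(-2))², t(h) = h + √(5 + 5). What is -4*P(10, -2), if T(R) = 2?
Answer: -40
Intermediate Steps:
t(h) = h + √10
P(d, Q) = 10 (P(d, Q) = (2 + (-2 + √10))² = (√10)² = 10)
-4*P(10, -2) = -4*10 = -40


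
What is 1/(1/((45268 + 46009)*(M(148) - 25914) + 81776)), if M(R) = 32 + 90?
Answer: -2354134608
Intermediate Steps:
M(R) = 122
1/(1/((45268 + 46009)*(M(148) - 25914) + 81776)) = 1/(1/((45268 + 46009)*(122 - 25914) + 81776)) = 1/(1/(91277*(-25792) + 81776)) = 1/(1/(-2354216384 + 81776)) = 1/(1/(-2354134608)) = 1/(-1/2354134608) = -2354134608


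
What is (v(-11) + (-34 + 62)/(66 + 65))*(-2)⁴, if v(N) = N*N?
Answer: 254064/131 ≈ 1939.4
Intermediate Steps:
v(N) = N²
(v(-11) + (-34 + 62)/(66 + 65))*(-2)⁴ = ((-11)² + (-34 + 62)/(66 + 65))*(-2)⁴ = (121 + 28/131)*16 = (15879/131)*16 = 254064/131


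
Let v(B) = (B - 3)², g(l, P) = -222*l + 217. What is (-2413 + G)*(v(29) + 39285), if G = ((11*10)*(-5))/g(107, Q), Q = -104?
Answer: -2269554264991/23537 ≈ -9.6425e+7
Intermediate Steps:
g(l, P) = 217 - 222*l
v(B) = (-3 + B)²
G = 550/23537 (G = ((11*10)*(-5))/(217 - 222*107) = (110*(-5))/(217 - 23754) = -550/(-23537) = -550*(-1/23537) = 550/23537 ≈ 0.023367)
(-2413 + G)*(v(29) + 39285) = (-2413 + 550/23537)*((-3 + 29)² + 39285) = -56794231*(26² + 39285)/23537 = -56794231*(676 + 39285)/23537 = -56794231/23537*39961 = -2269554264991/23537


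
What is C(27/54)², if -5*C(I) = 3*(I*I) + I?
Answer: 1/16 ≈ 0.062500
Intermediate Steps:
C(I) = -3*I²/5 - I/5 (C(I) = -(3*(I*I) + I)/5 = -(3*I² + I)/5 = -(I + 3*I²)/5 = -3*I²/5 - I/5)
C(27/54)² = (-27/54*(1 + 3*(27/54))/5)² = (-27*(1/54)*(1 + 3*(27*(1/54)))/5)² = (-⅕*½*(1 + 3*(½)))² = (-⅕*½*(1 + 3/2))² = (-⅕*½*5/2)² = (-¼)² = 1/16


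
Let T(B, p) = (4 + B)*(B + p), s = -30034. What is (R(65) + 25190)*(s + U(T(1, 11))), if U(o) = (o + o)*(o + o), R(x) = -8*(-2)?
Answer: -394070604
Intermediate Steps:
R(x) = 16
U(o) = 4*o² (U(o) = (2*o)*(2*o) = 4*o²)
(R(65) + 25190)*(s + U(T(1, 11))) = (16 + 25190)*(-30034 + 4*(1² + 4*1 + 4*11 + 1*11)²) = 25206*(-30034 + 4*(1 + 4 + 44 + 11)²) = 25206*(-30034 + 4*60²) = 25206*(-30034 + 4*3600) = 25206*(-30034 + 14400) = 25206*(-15634) = -394070604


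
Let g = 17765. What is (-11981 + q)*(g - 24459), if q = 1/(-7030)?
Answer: 281905864557/3515 ≈ 8.0201e+7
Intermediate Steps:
q = -1/7030 ≈ -0.00014225
(-11981 + q)*(g - 24459) = (-11981 - 1/7030)*(17765 - 24459) = -84226431/7030*(-6694) = 281905864557/3515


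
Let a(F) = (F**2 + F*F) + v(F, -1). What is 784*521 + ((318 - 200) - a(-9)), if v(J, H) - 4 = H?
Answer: 408417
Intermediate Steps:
v(J, H) = 4 + H
a(F) = 3 + 2*F**2 (a(F) = (F**2 + F*F) + (4 - 1) = (F**2 + F**2) + 3 = 2*F**2 + 3 = 3 + 2*F**2)
784*521 + ((318 - 200) - a(-9)) = 784*521 + ((318 - 200) - (3 + 2*(-9)**2)) = 408464 + (118 - (3 + 2*81)) = 408464 + (118 - (3 + 162)) = 408464 + (118 - 1*165) = 408464 + (118 - 165) = 408464 - 47 = 408417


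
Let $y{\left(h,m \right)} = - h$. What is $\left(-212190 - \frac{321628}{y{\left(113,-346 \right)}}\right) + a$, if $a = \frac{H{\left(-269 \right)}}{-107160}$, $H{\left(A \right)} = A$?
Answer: $- \frac{2534959998323}{12109080} \approx -2.0934 \cdot 10^{5}$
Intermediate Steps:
$a = \frac{269}{107160}$ ($a = - \frac{269}{-107160} = \left(-269\right) \left(- \frac{1}{107160}\right) = \frac{269}{107160} \approx 0.0025103$)
$\left(-212190 - \frac{321628}{y{\left(113,-346 \right)}}\right) + a = \left(-212190 - \frac{321628}{\left(-1\right) 113}\right) + \frac{269}{107160} = \left(-212190 - \frac{321628}{-113}\right) + \frac{269}{107160} = \left(-212190 - - \frac{321628}{113}\right) + \frac{269}{107160} = \left(-212190 + \frac{321628}{113}\right) + \frac{269}{107160} = - \frac{23655842}{113} + \frac{269}{107160} = - \frac{2534959998323}{12109080}$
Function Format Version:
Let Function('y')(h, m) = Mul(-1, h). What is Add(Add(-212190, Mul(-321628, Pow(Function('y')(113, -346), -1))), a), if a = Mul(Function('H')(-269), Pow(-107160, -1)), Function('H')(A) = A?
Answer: Rational(-2534959998323, 12109080) ≈ -2.0934e+5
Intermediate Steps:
a = Rational(269, 107160) (a = Mul(-269, Pow(-107160, -1)) = Mul(-269, Rational(-1, 107160)) = Rational(269, 107160) ≈ 0.0025103)
Add(Add(-212190, Mul(-321628, Pow(Function('y')(113, -346), -1))), a) = Add(Add(-212190, Mul(-321628, Pow(Mul(-1, 113), -1))), Rational(269, 107160)) = Add(Add(-212190, Mul(-321628, Pow(-113, -1))), Rational(269, 107160)) = Add(Add(-212190, Mul(-321628, Rational(-1, 113))), Rational(269, 107160)) = Add(Add(-212190, Rational(321628, 113)), Rational(269, 107160)) = Add(Rational(-23655842, 113), Rational(269, 107160)) = Rational(-2534959998323, 12109080)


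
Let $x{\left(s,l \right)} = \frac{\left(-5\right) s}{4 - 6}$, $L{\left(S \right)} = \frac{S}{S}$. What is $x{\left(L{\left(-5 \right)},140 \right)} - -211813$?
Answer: $\frac{423631}{2} \approx 2.1182 \cdot 10^{5}$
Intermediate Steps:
$L{\left(S \right)} = 1$
$x{\left(s,l \right)} = \frac{5 s}{2}$ ($x{\left(s,l \right)} = \frac{\left(-5\right) s}{-2} = - 5 s \left(- \frac{1}{2}\right) = \frac{5 s}{2}$)
$x{\left(L{\left(-5 \right)},140 \right)} - -211813 = \frac{5}{2} \cdot 1 - -211813 = \frac{5}{2} + 211813 = \frac{423631}{2}$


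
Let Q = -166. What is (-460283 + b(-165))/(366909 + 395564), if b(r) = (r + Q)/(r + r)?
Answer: -151893059/251616090 ≈ -0.60367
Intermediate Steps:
b(r) = (-166 + r)/(2*r) (b(r) = (r - 166)/(r + r) = (-166 + r)/((2*r)) = (-166 + r)*(1/(2*r)) = (-166 + r)/(2*r))
(-460283 + b(-165))/(366909 + 395564) = (-460283 + (½)*(-166 - 165)/(-165))/(366909 + 395564) = (-460283 + (½)*(-1/165)*(-331))/762473 = (-460283 + 331/330)*(1/762473) = -151893059/330*1/762473 = -151893059/251616090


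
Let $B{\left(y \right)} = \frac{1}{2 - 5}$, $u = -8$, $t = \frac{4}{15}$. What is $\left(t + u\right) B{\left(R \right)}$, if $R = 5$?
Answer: $\frac{116}{45} \approx 2.5778$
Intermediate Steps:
$t = \frac{4}{15}$ ($t = 4 \cdot \frac{1}{15} = \frac{4}{15} \approx 0.26667$)
$B{\left(y \right)} = - \frac{1}{3}$ ($B{\left(y \right)} = \frac{1}{-3} = - \frac{1}{3}$)
$\left(t + u\right) B{\left(R \right)} = \left(\frac{4}{15} - 8\right) \left(- \frac{1}{3}\right) = \left(- \frac{116}{15}\right) \left(- \frac{1}{3}\right) = \frac{116}{45}$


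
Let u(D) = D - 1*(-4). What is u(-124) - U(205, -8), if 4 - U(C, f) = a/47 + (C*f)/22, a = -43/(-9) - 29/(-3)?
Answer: -922402/4653 ≈ -198.24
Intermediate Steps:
a = 130/9 (a = -43*(-⅑) - 29*(-⅓) = 43/9 + 29/3 = 130/9 ≈ 14.444)
u(D) = 4 + D (u(D) = D + 4 = 4 + D)
U(C, f) = 1562/423 - C*f/22 (U(C, f) = 4 - ((130/9)/47 + (C*f)/22) = 4 - ((130/9)*(1/47) + (C*f)*(1/22)) = 4 - (130/423 + C*f/22) = 4 + (-130/423 - C*f/22) = 1562/423 - C*f/22)
u(-124) - U(205, -8) = (4 - 124) - (1562/423 - 1/22*205*(-8)) = -120 - (1562/423 + 820/11) = -120 - 1*364042/4653 = -120 - 364042/4653 = -922402/4653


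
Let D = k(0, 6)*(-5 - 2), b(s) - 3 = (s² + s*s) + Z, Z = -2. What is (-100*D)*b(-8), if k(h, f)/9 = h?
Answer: 0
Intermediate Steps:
b(s) = 1 + 2*s² (b(s) = 3 + ((s² + s*s) - 2) = 3 + ((s² + s²) - 2) = 3 + (2*s² - 2) = 3 + (-2 + 2*s²) = 1 + 2*s²)
k(h, f) = 9*h
D = 0 (D = (9*0)*(-5 - 2) = 0*(-7) = 0)
(-100*D)*b(-8) = (-100*0)*(1 + 2*(-8)²) = 0*(1 + 2*64) = 0*(1 + 128) = 0*129 = 0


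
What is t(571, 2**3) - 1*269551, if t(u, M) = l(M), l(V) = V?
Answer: -269543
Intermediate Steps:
t(u, M) = M
t(571, 2**3) - 1*269551 = 2**3 - 1*269551 = 8 - 269551 = -269543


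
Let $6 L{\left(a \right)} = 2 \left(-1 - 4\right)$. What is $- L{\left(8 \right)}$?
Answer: $\frac{5}{3} \approx 1.6667$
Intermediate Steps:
$L{\left(a \right)} = - \frac{5}{3}$ ($L{\left(a \right)} = \frac{2 \left(-1 - 4\right)}{6} = \frac{2 \left(-5\right)}{6} = \frac{1}{6} \left(-10\right) = - \frac{5}{3}$)
$- L{\left(8 \right)} = \left(-1\right) \left(- \frac{5}{3}\right) = \frac{5}{3}$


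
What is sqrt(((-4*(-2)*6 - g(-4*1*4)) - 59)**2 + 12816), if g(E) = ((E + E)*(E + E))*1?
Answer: 3*sqrt(120449) ≈ 1041.2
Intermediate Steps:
g(E) = 4*E**2 (g(E) = ((2*E)*(2*E))*1 = (4*E**2)*1 = 4*E**2)
sqrt(((-4*(-2)*6 - g(-4*1*4)) - 59)**2 + 12816) = sqrt(((-4*(-2)*6 - 4*(-4*1*4)**2) - 59)**2 + 12816) = sqrt(((8*6 - 4*(-4*4)**2) - 59)**2 + 12816) = sqrt(((48 - 4*(-16)**2) - 59)**2 + 12816) = sqrt(((48 - 4*256) - 59)**2 + 12816) = sqrt(((48 - 1*1024) - 59)**2 + 12816) = sqrt(((48 - 1024) - 59)**2 + 12816) = sqrt((-976 - 59)**2 + 12816) = sqrt((-1035)**2 + 12816) = sqrt(1071225 + 12816) = sqrt(1084041) = 3*sqrt(120449)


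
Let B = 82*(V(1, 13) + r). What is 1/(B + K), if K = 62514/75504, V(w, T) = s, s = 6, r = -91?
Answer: -12584/87700061 ≈ -0.00014349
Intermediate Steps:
V(w, T) = 6
B = -6970 (B = 82*(6 - 91) = 82*(-85) = -6970)
K = 10419/12584 (K = 62514*(1/75504) = 10419/12584 ≈ 0.82796)
1/(B + K) = 1/(-6970 + 10419/12584) = 1/(-87700061/12584) = -12584/87700061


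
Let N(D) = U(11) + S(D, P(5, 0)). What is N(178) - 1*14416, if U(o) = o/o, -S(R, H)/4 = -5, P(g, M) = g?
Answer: -14395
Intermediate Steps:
S(R, H) = 20 (S(R, H) = -4*(-5) = 20)
U(o) = 1
N(D) = 21 (N(D) = 1 + 20 = 21)
N(178) - 1*14416 = 21 - 1*14416 = 21 - 14416 = -14395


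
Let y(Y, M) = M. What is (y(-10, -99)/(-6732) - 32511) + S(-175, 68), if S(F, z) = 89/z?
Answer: -1105329/34 ≈ -32510.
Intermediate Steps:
(y(-10, -99)/(-6732) - 32511) + S(-175, 68) = (-99/(-6732) - 32511) + 89/68 = (-99*(-1/6732) - 32511) + 89*(1/68) = (1/68 - 32511) + 89/68 = -2210747/68 + 89/68 = -1105329/34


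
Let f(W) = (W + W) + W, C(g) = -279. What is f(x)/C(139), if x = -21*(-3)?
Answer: -21/31 ≈ -0.67742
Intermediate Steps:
x = 63
f(W) = 3*W (f(W) = 2*W + W = 3*W)
f(x)/C(139) = (3*63)/(-279) = 189*(-1/279) = -21/31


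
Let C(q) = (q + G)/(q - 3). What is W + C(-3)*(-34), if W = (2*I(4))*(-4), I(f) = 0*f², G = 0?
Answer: -17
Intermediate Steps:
I(f) = 0
C(q) = q/(-3 + q) (C(q) = (q + 0)/(q - 3) = q/(-3 + q))
W = 0 (W = (2*0)*(-4) = 0*(-4) = 0)
W + C(-3)*(-34) = 0 - 3/(-3 - 3)*(-34) = 0 - 3/(-6)*(-34) = 0 - 3*(-⅙)*(-34) = 0 + (½)*(-34) = 0 - 17 = -17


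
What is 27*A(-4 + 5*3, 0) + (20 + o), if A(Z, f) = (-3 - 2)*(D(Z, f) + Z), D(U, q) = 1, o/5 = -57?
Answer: -1885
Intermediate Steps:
o = -285 (o = 5*(-57) = -285)
A(Z, f) = -5 - 5*Z (A(Z, f) = (-3 - 2)*(1 + Z) = -5*(1 + Z) = -5 - 5*Z)
27*A(-4 + 5*3, 0) + (20 + o) = 27*(-5 - 5*(-4 + 5*3)) + (20 - 285) = 27*(-5 - 5*(-4 + 15)) - 265 = 27*(-5 - 5*11) - 265 = 27*(-5 - 55) - 265 = 27*(-60) - 265 = -1620 - 265 = -1885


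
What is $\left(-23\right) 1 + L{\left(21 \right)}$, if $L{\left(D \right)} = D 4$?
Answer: $61$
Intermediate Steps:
$L{\left(D \right)} = 4 D$
$\left(-23\right) 1 + L{\left(21 \right)} = \left(-23\right) 1 + 4 \cdot 21 = -23 + 84 = 61$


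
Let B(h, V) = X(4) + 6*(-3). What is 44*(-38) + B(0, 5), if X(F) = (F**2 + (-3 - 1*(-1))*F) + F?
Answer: -1678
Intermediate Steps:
X(F) = F**2 - F (X(F) = (F**2 + (-3 + 1)*F) + F = (F**2 - 2*F) + F = F**2 - F)
B(h, V) = -6 (B(h, V) = 4*(-1 + 4) + 6*(-3) = 4*3 - 18 = 12 - 18 = -6)
44*(-38) + B(0, 5) = 44*(-38) - 6 = -1672 - 6 = -1678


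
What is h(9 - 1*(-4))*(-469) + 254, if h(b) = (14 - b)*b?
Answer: -5843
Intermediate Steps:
h(b) = b*(14 - b)
h(9 - 1*(-4))*(-469) + 254 = ((9 - 1*(-4))*(14 - (9 - 1*(-4))))*(-469) + 254 = ((9 + 4)*(14 - (9 + 4)))*(-469) + 254 = (13*(14 - 1*13))*(-469) + 254 = (13*(14 - 13))*(-469) + 254 = (13*1)*(-469) + 254 = 13*(-469) + 254 = -6097 + 254 = -5843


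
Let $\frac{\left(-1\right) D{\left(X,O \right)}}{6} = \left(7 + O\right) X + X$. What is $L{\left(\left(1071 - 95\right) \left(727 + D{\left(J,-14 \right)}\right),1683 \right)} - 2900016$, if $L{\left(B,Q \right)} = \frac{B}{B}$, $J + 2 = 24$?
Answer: $-2900015$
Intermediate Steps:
$J = 22$ ($J = -2 + 24 = 22$)
$D{\left(X,O \right)} = - 6 X - 6 X \left(7 + O\right)$ ($D{\left(X,O \right)} = - 6 \left(\left(7 + O\right) X + X\right) = - 6 \left(X \left(7 + O\right) + X\right) = - 6 \left(X + X \left(7 + O\right)\right) = - 6 X - 6 X \left(7 + O\right)$)
$L{\left(B,Q \right)} = 1$
$L{\left(\left(1071 - 95\right) \left(727 + D{\left(J,-14 \right)}\right),1683 \right)} - 2900016 = 1 - 2900016 = -2900015$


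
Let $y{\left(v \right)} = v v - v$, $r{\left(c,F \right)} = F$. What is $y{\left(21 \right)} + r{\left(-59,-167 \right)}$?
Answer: $253$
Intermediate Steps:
$y{\left(v \right)} = v^{2} - v$
$y{\left(21 \right)} + r{\left(-59,-167 \right)} = 21 \left(-1 + 21\right) - 167 = 21 \cdot 20 - 167 = 420 - 167 = 253$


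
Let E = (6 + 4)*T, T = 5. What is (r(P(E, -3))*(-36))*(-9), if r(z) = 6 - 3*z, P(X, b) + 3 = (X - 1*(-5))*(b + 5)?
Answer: -102060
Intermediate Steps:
E = 50 (E = (6 + 4)*5 = 10*5 = 50)
P(X, b) = -3 + (5 + X)*(5 + b) (P(X, b) = -3 + (X - 1*(-5))*(b + 5) = -3 + (X + 5)*(5 + b) = -3 + (5 + X)*(5 + b))
(r(P(E, -3))*(-36))*(-9) = ((6 - 3*(22 + 5*50 + 5*(-3) + 50*(-3)))*(-36))*(-9) = ((6 - 3*(22 + 250 - 15 - 150))*(-36))*(-9) = ((6 - 3*107)*(-36))*(-9) = ((6 - 321)*(-36))*(-9) = -315*(-36)*(-9) = 11340*(-9) = -102060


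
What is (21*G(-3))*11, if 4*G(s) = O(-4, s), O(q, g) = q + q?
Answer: -462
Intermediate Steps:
O(q, g) = 2*q
G(s) = -2 (G(s) = (2*(-4))/4 = (¼)*(-8) = -2)
(21*G(-3))*11 = (21*(-2))*11 = -42*11 = -462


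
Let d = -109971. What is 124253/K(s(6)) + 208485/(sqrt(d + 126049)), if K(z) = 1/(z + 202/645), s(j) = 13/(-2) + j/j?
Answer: -831376823/1290 + 208485*sqrt(16078)/16078 ≈ -6.4283e+5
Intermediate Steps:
s(j) = -11/2 (s(j) = 13*(-1/2) + 1 = -13/2 + 1 = -11/2)
K(z) = 1/(202/645 + z) (K(z) = 1/(z + 202*(1/645)) = 1/(z + 202/645) = 1/(202/645 + z))
124253/K(s(6)) + 208485/(sqrt(d + 126049)) = 124253/((645/(202 + 645*(-11/2)))) + 208485/(sqrt(-109971 + 126049)) = 124253/((645/(202 - 7095/2))) + 208485/(sqrt(16078)) = 124253/((645/(-6691/2))) + 208485*(sqrt(16078)/16078) = 124253/((645*(-2/6691))) + 208485*sqrt(16078)/16078 = 124253/(-1290/6691) + 208485*sqrt(16078)/16078 = 124253*(-6691/1290) + 208485*sqrt(16078)/16078 = -831376823/1290 + 208485*sqrt(16078)/16078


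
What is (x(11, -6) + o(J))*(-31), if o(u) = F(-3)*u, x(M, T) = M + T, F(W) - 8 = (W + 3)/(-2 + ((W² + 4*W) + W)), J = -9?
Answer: 2077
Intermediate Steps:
F(W) = 8 + (3 + W)/(-2 + W² + 5*W) (F(W) = 8 + (W + 3)/(-2 + ((W² + 4*W) + W)) = 8 + (3 + W)/(-2 + (W² + 5*W)) = 8 + (3 + W)/(-2 + W² + 5*W))
o(u) = 8*u (o(u) = ((-13 + 8*(-3)² + 41*(-3))/(-2 + (-3)² + 5*(-3)))*u = ((-13 + 8*9 - 123)/(-2 + 9 - 15))*u = ((-13 + 72 - 123)/(-8))*u = (-⅛*(-64))*u = 8*u)
(x(11, -6) + o(J))*(-31) = ((11 - 6) + 8*(-9))*(-31) = (5 - 72)*(-31) = -67*(-31) = 2077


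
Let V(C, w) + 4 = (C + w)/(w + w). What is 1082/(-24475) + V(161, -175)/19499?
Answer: -21194839/477238025 ≈ -0.044411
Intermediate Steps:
V(C, w) = -4 + (C + w)/(2*w) (V(C, w) = -4 + (C + w)/(w + w) = -4 + (C + w)/((2*w)) = -4 + (C + w)*(1/(2*w)) = -4 + (C + w)/(2*w))
1082/(-24475) + V(161, -175)/19499 = 1082/(-24475) + ((1/2)*(161 - 7*(-175))/(-175))/19499 = 1082*(-1/24475) + ((1/2)*(-1/175)*(161 + 1225))*(1/19499) = -1082/24475 + ((1/2)*(-1/175)*1386)*(1/19499) = -1082/24475 - 99/25*1/19499 = -1082/24475 - 99/487475 = -21194839/477238025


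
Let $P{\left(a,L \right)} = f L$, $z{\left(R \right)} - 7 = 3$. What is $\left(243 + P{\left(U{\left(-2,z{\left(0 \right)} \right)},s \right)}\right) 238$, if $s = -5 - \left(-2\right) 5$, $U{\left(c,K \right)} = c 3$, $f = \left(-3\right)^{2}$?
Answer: $68544$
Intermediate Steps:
$z{\left(R \right)} = 10$ ($z{\left(R \right)} = 7 + 3 = 10$)
$f = 9$
$U{\left(c,K \right)} = 3 c$
$s = 5$ ($s = -5 - -10 = -5 + 10 = 5$)
$P{\left(a,L \right)} = 9 L$
$\left(243 + P{\left(U{\left(-2,z{\left(0 \right)} \right)},s \right)}\right) 238 = \left(243 + 9 \cdot 5\right) 238 = \left(243 + 45\right) 238 = 288 \cdot 238 = 68544$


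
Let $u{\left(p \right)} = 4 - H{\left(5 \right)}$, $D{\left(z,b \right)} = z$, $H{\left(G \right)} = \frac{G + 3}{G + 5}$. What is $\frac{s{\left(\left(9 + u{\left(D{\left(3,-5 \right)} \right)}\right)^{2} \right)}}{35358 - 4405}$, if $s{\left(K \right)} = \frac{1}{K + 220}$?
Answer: $\frac{25}{285417613} \approx 8.7591 \cdot 10^{-8}$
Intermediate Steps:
$H{\left(G \right)} = \frac{3 + G}{5 + G}$
$u{\left(p \right)} = \frac{16}{5}$ ($u{\left(p \right)} = 4 - \frac{3 + 5}{5 + 5} = 4 - \frac{1}{10} \cdot 8 = 4 - \frac{4}{5} = \frac{16}{5}$)
$s{\left(K \right)} = \frac{1}{220 + K}$
$\frac{s{\left(\left(9 + u{\left(D{\left(3,-5 \right)} \right)}\right)^{2} \right)}}{35358 - 4405} = \frac{1}{\left(220 + \left(9 + \frac{16}{5}\right)^{2}\right) \left(35358 - 4405\right)} = \frac{1}{\left(220 + \left(\frac{61}{5}\right)^{2}\right) \left(35358 - 4405\right)} = \frac{1}{\left(220 + \frac{3721}{25}\right) 30953} = \frac{1}{\frac{9221}{25}} \cdot \frac{1}{30953} = \frac{25}{9221} \cdot \frac{1}{30953} = \frac{25}{285417613}$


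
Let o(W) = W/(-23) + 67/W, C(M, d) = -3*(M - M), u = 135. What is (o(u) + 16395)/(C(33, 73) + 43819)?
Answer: 50889791/136057995 ≈ 0.37403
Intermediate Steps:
C(M, d) = 0 (C(M, d) = -3*0 = 0)
o(W) = 67/W - W/23 (o(W) = W*(-1/23) + 67/W = -W/23 + 67/W = 67/W - W/23)
(o(u) + 16395)/(C(33, 73) + 43819) = ((67/135 - 1/23*135) + 16395)/(0 + 43819) = ((67*(1/135) - 135/23) + 16395)/43819 = ((67/135 - 135/23) + 16395)*(1/43819) = (-16684/3105 + 16395)*(1/43819) = (50889791/3105)*(1/43819) = 50889791/136057995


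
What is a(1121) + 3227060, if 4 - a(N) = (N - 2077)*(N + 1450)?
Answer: 5684940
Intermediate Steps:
a(N) = 4 - (-2077 + N)*(1450 + N) (a(N) = 4 - (N - 2077)*(N + 1450) = 4 - (-2077 + N)*(1450 + N))
a(1121) + 3227060 = (3011654 - 1*1121**2 + 627*1121) + 3227060 = (3011654 - 1*1256641 + 702867) + 3227060 = (3011654 - 1256641 + 702867) + 3227060 = 2457880 + 3227060 = 5684940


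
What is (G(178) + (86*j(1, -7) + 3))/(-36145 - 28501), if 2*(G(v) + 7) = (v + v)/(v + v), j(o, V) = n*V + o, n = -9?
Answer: -11001/129292 ≈ -0.085086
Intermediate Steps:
j(o, V) = o - 9*V (j(o, V) = -9*V + o = o - 9*V)
G(v) = -13/2 (G(v) = -7 + ((v + v)/(v + v))/2 = -7 + ((2*v)/((2*v)))/2 = -7 + ((2*v)*(1/(2*v)))/2 = -7 + (½)*1 = -7 + ½ = -13/2)
(G(178) + (86*j(1, -7) + 3))/(-36145 - 28501) = (-13/2 + (86*(1 - 9*(-7)) + 3))/(-36145 - 28501) = (-13/2 + (86*(1 + 63) + 3))/(-64646) = (-13/2 + (86*64 + 3))*(-1/64646) = (-13/2 + (5504 + 3))*(-1/64646) = (-13/2 + 5507)*(-1/64646) = (11001/2)*(-1/64646) = -11001/129292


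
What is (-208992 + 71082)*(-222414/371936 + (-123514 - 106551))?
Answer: 2950228582002285/92984 ≈ 3.1728e+10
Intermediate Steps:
(-208992 + 71082)*(-222414/371936 + (-123514 - 106551)) = -137910*(-222414*1/371936 - 230065) = -137910*(-111207/185968 - 230065) = -137910*(-42784839127/185968) = 2950228582002285/92984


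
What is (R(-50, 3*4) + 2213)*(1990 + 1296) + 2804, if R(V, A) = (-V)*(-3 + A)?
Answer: 8753422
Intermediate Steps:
R(V, A) = -V*(-3 + A)
(R(-50, 3*4) + 2213)*(1990 + 1296) + 2804 = (-50*(3 - 3*4) + 2213)*(1990 + 1296) + 2804 = (-50*(3 - 1*12) + 2213)*3286 + 2804 = (-50*(3 - 12) + 2213)*3286 + 2804 = (-50*(-9) + 2213)*3286 + 2804 = (450 + 2213)*3286 + 2804 = 2663*3286 + 2804 = 8750618 + 2804 = 8753422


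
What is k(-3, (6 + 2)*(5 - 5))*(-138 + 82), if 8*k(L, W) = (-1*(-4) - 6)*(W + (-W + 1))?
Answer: 14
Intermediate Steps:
k(L, W) = -1/4 (k(L, W) = ((-1*(-4) - 6)*(W + (-W + 1)))/8 = ((4 - 6)*(W + (1 - W)))/8 = (-2*1)/8 = (1/8)*(-2) = -1/4)
k(-3, (6 + 2)*(5 - 5))*(-138 + 82) = -(-138 + 82)/4 = -1/4*(-56) = 14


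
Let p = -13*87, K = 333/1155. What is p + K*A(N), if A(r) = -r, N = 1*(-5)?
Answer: -86976/77 ≈ -1129.6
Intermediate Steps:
N = -5
K = 111/385 (K = 333*(1/1155) = 111/385 ≈ 0.28831)
p = -1131
p + K*A(N) = -1131 + 111*(-1*(-5))/385 = -1131 + (111/385)*5 = -1131 + 111/77 = -86976/77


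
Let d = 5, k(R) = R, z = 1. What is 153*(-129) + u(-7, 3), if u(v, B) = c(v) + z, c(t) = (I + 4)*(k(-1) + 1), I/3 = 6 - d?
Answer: -19736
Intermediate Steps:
I = 3 (I = 3*(6 - 1*5) = 3*(6 - 5) = 3*1 = 3)
c(t) = 0 (c(t) = (3 + 4)*(-1 + 1) = 7*0 = 0)
u(v, B) = 1 (u(v, B) = 0 + 1 = 1)
153*(-129) + u(-7, 3) = 153*(-129) + 1 = -19737 + 1 = -19736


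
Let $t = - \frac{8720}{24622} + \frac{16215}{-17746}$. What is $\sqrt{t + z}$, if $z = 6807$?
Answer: $\frac{\sqrt{324834738740115261502}}{218471006} \approx 82.497$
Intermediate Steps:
$t = - \frac{276995425}{218471006}$ ($t = \left(-8720\right) \frac{1}{24622} + 16215 \left(- \frac{1}{17746}\right) = - \frac{4360}{12311} - \frac{16215}{17746} = - \frac{276995425}{218471006} \approx -1.2679$)
$\sqrt{t + z} = \sqrt{- \frac{276995425}{218471006} + 6807} = \sqrt{\frac{1486855142417}{218471006}} = \frac{\sqrt{324834738740115261502}}{218471006}$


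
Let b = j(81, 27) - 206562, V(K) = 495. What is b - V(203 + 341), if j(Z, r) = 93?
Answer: -206964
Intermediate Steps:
b = -206469 (b = 93 - 206562 = -206469)
b - V(203 + 341) = -206469 - 1*495 = -206469 - 495 = -206964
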